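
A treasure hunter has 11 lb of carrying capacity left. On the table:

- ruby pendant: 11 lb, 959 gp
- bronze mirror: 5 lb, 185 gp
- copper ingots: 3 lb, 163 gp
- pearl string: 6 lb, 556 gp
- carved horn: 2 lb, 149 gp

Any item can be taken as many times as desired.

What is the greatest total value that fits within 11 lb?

959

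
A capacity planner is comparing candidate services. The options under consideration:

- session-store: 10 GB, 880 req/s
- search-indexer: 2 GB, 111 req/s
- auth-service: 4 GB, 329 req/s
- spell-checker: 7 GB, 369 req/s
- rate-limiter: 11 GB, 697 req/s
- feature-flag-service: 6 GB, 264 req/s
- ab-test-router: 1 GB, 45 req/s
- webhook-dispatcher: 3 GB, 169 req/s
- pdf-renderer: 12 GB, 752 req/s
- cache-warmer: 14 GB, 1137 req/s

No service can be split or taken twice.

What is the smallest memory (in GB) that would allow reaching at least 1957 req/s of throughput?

Look for the lowest-memory combination reaching 1957.
Taking session-store + cache-warmer gives 2017 (≥ 1957) for 24 GB.
Any bundle with less than 24 GB falls short of 1957.

24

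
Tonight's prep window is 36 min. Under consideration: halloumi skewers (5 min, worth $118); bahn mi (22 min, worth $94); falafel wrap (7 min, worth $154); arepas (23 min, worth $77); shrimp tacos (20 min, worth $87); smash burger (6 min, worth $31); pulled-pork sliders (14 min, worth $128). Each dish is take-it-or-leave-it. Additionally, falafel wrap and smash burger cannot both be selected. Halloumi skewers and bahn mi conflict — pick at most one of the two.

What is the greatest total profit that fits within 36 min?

400

By profit per min: halloumi skewers 23.60, falafel wrap 22.00, pulled-pork sliders 9.14, smash burger 5.17 lead.
Halloumi skewers + falafel wrap + pulled-pork sliders uses 26 of the 36 min and totals 400.
Runner-up halloumi skewers + falafel wrap + shrimp tacos tops out at 359.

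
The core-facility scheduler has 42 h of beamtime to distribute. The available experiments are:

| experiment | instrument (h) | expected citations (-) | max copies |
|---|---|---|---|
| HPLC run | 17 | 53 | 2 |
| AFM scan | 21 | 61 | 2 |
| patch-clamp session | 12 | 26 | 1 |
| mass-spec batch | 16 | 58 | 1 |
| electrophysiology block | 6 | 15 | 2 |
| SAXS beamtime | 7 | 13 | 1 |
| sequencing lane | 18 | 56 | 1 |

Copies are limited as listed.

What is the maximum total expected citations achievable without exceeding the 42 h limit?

Taking the top-ratio experiments first gives HPLC run + mass-spec batch + electrophysiology block for 126 (39 h).
Replace HPLC run with sequencing lane: the trade gains 3 net, giving 129 at 40 h.
Every other selection either busts 42 h or exceeds an availability limit or fails to beat 129.

129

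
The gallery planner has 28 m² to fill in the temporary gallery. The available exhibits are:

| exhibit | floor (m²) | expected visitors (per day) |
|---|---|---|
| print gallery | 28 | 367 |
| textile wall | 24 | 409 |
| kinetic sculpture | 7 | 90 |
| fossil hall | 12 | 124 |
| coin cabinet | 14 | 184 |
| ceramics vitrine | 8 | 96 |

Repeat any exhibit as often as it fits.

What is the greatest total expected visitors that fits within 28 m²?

409

Ranking by ratio (expected visitors/m²): textile wall 17.04, coin cabinet 13.14, print gallery 13.11.
Best packing: textile wall — 24 m², 409 total.
The spare 4 m² is too small for any remaining exhibit, and no exchange beats 409.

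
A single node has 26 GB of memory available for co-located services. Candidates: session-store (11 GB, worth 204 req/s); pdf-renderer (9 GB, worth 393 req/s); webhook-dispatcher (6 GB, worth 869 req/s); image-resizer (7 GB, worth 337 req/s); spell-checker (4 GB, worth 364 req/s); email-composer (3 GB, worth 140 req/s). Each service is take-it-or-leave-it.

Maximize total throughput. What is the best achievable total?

A density-first pass picks webhook-dispatcher + image-resizer + spell-checker + email-composer — 1710 at 20 GB.
Replace email-composer with pdf-renderer: the trade gains 253 net, giving 1963 at 26 GB.
Next best is pdf-renderer + webhook-dispatcher + spell-checker + email-composer at 1766 (22 GB) — short by 197.

1963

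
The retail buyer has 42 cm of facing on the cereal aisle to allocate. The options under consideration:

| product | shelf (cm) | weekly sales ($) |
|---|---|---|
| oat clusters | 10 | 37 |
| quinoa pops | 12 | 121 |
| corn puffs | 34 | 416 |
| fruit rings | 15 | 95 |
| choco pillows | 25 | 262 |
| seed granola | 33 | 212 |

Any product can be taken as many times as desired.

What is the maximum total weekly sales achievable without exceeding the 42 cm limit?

416

Ranking by ratio (weekly sales/cm): corn puffs 12.24, choco pillows 10.48, quinoa pops 10.08, seed granola 6.42.
Best packing: corn puffs — 34 cm, 416 total.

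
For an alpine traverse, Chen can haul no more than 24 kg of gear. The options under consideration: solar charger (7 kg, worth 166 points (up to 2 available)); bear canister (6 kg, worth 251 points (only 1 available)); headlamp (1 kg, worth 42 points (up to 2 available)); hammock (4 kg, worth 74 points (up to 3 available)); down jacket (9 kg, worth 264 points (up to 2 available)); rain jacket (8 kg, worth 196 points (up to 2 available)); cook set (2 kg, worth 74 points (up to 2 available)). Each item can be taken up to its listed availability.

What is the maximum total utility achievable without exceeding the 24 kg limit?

Ranking by ratio (utility/kg): headlamp 42.00, bear canister 41.83, cook set 37.00.
The ratio heuristic lands on bear canister + 2×headlamp + down jacket + 2×cook set (747) but leaves 3 kg idle.
Dropping headlamp frees 1 kg; slotting in hammock (4 kg) lifts the total to 779 at 24 kg.
Nothing else within 24 kg beats 779.

779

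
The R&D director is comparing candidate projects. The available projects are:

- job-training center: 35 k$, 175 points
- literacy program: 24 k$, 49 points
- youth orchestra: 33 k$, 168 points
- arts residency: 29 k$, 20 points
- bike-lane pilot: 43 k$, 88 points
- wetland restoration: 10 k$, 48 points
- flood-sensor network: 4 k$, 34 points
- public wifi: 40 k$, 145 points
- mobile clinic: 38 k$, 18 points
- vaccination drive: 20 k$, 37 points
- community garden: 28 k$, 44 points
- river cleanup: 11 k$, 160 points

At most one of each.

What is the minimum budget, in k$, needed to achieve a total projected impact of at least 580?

93

Look for the lowest-budget combination reaching 580.
job-training center + youth orchestra + wetland restoration + flood-sensor network + river cleanup: 585 projected impact at 93 k$.
No combination under 93 k$ hits 580.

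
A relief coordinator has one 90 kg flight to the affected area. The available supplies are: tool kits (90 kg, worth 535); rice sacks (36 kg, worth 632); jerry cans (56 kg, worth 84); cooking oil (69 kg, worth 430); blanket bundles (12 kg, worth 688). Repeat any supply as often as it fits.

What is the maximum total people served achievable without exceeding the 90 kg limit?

4816

By people served per kg: blanket bundles 57.33, rice sacks 17.56, cooking oil 6.23, tool kits 5.94 lead.
Taking 7×blanket bundles: 84 kg used, 4816 in people served.
That's the maximum — no swap from here does better than 4816.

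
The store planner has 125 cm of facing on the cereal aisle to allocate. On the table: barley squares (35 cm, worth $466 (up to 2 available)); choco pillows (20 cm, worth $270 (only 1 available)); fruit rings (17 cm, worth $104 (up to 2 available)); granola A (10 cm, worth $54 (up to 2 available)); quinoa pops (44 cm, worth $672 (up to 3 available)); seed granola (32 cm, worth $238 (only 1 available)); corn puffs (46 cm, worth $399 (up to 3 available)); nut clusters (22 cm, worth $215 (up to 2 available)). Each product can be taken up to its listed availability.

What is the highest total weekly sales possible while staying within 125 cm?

Ranking by ratio (weekly sales/cm): quinoa pops 15.27, choco pillows 13.50, barley squares 13.31, nut clusters 9.77.
A density-first pass picks choco pillows + fruit rings + 2×quinoa pops — 1718 at 125 cm.
Replace choco pillows and fruit rings with barley squares: the trade gains 92 net, giving 1810 at 123 cm.
The spare 2 cm is too small for any remaining product, and no exchange beats 1810.

1810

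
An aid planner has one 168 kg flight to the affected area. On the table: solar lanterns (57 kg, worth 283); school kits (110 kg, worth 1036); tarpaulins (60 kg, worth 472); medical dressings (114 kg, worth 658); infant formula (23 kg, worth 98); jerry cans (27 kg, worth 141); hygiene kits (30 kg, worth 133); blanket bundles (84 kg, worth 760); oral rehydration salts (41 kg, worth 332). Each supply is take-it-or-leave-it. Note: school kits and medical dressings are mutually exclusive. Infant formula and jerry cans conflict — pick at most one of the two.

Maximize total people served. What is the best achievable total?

1368

Taking school kits + oral rehydration salts: 151 kg used, 1368 in people served.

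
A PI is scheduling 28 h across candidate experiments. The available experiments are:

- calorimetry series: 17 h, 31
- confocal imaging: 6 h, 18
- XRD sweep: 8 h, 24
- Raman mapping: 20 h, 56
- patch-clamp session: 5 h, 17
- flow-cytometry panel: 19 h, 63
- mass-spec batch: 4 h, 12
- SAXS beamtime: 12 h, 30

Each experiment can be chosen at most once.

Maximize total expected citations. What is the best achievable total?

92

Density check — patch-clamp session 3.40, flow-cytometry panel 3.32, confocal imaging 3.00 are the best per h.
Patch-clamp session + flow-cytometry panel + mass-spec batch uses 28 of the 28 h and totals 92.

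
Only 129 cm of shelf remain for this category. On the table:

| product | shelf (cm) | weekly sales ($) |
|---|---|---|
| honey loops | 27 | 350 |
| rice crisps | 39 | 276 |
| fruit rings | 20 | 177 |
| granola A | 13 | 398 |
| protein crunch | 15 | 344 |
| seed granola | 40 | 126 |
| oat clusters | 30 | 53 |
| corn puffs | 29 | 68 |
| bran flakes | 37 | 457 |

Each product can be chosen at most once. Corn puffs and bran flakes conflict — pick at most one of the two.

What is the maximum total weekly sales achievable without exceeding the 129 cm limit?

1726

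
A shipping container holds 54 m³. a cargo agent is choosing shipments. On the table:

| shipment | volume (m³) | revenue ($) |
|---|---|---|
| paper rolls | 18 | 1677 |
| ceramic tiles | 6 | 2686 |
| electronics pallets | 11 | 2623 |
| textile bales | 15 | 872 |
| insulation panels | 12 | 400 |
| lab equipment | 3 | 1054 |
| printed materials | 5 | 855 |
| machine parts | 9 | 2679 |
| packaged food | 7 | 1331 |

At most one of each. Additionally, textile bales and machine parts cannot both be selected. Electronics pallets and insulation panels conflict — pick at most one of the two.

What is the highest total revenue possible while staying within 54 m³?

By revenue per m³: ceramic tiles 447.67, lab equipment 351.33, machine parts 297.67 lead.
Paper rolls + ceramic tiles + electronics pallets + lab equipment + machine parts + packaged food uses 54 of the 54 m³ and totals 12050.
Runner-up paper rolls + ceramic tiles + electronics pallets + lab equipment + printed materials + machine parts tops out at 11574.

12050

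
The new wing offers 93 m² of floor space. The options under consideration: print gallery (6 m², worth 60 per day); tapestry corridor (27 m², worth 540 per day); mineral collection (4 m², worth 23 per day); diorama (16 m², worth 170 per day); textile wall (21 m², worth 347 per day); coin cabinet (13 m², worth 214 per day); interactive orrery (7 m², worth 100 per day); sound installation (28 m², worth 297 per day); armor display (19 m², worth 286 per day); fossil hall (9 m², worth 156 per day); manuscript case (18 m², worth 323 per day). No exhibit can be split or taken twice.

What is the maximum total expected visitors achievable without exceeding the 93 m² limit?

Greedy by ratio would take tapestry corridor + mineral collection + textile wall + coin cabinet + fossil hall + manuscript case: 92 m² used, total 1603.
The 25 m² tied up in mineral collection and textile wall is better spent on interactive orrery + armor display — total rises to 1619 (93 m²).

1619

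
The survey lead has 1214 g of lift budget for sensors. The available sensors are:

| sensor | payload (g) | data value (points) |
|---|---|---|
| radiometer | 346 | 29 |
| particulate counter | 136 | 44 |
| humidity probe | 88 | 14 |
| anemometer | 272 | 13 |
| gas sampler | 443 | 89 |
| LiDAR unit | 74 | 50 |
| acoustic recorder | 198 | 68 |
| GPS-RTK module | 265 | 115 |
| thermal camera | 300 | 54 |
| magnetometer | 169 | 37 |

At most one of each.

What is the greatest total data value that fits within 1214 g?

Ranking by ratio (data value/g): LiDAR unit 0.68, GPS-RTK module 0.43, acoustic recorder 0.34, particulate counter 0.32.
Taking the top-ratio sensors first gives particulate counter + LiDAR unit + acoustic recorder + GPS-RTK module + thermal camera + magnetometer for 368 (1142 g).
Replace thermal camera and magnetometer with humidity probe + gas sampler: the trade gains 12 net, giving 380 at 1204 g.
The closest alternative, particulate counter + LiDAR unit + acoustic recorder + GPS-RTK module + thermal camera + magnetometer, reaches only 368.

380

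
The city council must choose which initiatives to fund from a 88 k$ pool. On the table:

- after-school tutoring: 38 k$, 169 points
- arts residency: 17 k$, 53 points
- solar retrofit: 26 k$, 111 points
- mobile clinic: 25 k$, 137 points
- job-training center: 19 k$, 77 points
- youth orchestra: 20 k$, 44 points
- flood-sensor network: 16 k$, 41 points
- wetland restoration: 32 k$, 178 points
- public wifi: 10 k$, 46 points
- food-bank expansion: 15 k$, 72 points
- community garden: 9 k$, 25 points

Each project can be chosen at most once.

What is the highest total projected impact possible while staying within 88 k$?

A density-first pass picks mobile clinic + wetland restoration + public wifi + food-bank expansion — 433 at 82 k$.
The 15 k$ tied up in food-bank expansion is better spent on job-training center — total rises to 438 (86 k$).
The closest alternative, mobile clinic + wetland restoration + public wifi + food-bank expansion, reaches only 433.

438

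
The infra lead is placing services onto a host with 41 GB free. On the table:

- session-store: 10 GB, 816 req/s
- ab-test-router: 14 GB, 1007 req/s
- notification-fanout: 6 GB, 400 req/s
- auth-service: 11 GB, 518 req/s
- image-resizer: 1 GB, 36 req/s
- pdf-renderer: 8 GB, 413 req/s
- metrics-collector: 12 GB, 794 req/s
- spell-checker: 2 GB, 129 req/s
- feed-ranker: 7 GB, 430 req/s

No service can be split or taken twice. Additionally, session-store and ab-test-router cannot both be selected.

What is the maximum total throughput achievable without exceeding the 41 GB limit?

By throughput per GB: session-store 81.60, ab-test-router 71.93, notification-fanout 66.67, metrics-collector 66.17 lead.
Ab-test-router + notification-fanout + metrics-collector + spell-checker + feed-ranker uses 41 of the 41 GB and totals 2760.
That's the maximum — no feasible swap from here does better than 2760.

2760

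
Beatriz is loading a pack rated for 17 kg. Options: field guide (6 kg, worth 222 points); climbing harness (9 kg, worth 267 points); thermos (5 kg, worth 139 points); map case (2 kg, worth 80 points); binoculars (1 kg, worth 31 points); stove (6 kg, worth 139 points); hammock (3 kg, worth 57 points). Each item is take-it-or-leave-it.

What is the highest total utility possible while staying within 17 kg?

569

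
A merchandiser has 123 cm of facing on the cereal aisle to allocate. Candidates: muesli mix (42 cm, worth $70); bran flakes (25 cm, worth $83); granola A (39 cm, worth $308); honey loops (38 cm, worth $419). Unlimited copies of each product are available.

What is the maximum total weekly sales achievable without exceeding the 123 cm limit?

1257

By weekly sales per cm: honey loops 11.03, granola A 7.90, bran flakes 3.32 lead.
Best packing: 3×honey loops — 114 cm, 1257 total.
Every other selection either busts 123 cm or fails to beat 1257.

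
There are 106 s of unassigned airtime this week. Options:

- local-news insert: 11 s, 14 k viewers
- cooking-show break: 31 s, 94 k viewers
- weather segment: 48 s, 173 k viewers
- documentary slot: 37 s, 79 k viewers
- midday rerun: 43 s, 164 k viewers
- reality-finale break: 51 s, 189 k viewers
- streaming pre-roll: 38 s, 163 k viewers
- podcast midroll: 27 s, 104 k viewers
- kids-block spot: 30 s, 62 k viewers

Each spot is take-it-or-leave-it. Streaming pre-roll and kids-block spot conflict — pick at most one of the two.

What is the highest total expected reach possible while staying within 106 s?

Taking the top-ratio spots first gives cooking-show break + streaming pre-roll + podcast midroll for 361 (96 s).
Dropping streaming pre-roll frees 38 s; slotting in weather segment (48 s) lifts the total to 371 at 106 s.

371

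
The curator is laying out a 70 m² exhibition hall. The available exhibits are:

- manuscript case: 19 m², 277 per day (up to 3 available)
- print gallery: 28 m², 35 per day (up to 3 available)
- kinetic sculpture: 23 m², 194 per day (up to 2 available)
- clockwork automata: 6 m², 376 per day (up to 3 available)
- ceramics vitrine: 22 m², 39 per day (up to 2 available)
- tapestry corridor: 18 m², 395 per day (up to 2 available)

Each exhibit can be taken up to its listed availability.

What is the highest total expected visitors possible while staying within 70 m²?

Best packing: 3×clockwork automata + 2×tapestry corridor — 54 m², 1918 total.
No other feasible combination exceeds 1918.

1918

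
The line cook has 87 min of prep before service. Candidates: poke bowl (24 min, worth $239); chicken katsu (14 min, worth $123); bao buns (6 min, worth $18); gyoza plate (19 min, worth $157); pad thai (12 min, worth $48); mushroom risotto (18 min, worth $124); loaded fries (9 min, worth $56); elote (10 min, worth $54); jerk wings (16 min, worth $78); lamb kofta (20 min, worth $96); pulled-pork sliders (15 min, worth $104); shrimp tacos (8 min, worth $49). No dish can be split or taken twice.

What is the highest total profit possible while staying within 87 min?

699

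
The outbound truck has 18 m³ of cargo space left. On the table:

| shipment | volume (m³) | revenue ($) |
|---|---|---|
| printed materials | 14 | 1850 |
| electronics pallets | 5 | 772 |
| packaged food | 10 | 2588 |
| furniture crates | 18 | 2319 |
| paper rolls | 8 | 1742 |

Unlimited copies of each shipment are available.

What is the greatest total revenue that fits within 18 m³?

4330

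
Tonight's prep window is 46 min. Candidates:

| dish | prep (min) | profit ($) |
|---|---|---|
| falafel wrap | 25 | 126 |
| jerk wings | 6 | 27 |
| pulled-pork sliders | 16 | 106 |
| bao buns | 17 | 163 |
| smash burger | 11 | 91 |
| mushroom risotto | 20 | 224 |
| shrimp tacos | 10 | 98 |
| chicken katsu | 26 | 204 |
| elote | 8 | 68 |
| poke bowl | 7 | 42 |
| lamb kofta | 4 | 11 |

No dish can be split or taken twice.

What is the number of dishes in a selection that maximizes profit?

Best achievable profit is 455.
bao buns + mushroom risotto + elote hits 455 at 45 min.
All optima have 3 dishes.

3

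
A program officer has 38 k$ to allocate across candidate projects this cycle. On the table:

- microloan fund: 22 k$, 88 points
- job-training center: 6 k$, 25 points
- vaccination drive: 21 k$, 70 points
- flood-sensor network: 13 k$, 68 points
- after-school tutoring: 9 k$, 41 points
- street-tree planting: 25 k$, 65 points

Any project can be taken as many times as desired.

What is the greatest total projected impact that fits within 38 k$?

186

Ranking by ratio (projected impact/k$): flood-sensor network 5.23, after-school tutoring 4.56, job-training center 4.17, microloan fund 4.00.
The ratio heuristic lands on 2×flood-sensor network + after-school tutoring (177) but leaves 3 k$ idle.
The 9 k$ tied up in after-school tutoring is better spent on 2×job-training center — total rises to 186 (38 k$).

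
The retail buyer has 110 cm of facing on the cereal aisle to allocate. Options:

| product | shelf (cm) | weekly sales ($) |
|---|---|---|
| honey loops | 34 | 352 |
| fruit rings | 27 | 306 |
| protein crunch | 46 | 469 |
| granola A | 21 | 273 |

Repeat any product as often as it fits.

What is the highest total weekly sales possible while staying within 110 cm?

1365

Taking 5×granola A: 105 cm used, 1365 in weekly sales.
Every other selection either busts 110 cm or fails to beat 1365.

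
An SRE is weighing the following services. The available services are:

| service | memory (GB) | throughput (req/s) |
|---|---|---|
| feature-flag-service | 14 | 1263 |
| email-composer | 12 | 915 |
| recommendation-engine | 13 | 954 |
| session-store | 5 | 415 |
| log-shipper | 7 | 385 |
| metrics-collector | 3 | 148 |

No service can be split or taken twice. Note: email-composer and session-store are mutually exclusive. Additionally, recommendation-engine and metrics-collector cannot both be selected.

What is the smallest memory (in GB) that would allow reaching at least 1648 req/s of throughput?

Look for the lowest-memory combination reaching 1648.
feature-flag-service + session-store reaches 1678 using 19 GB.
Below 19 GB the best achievable stays under 1648.

19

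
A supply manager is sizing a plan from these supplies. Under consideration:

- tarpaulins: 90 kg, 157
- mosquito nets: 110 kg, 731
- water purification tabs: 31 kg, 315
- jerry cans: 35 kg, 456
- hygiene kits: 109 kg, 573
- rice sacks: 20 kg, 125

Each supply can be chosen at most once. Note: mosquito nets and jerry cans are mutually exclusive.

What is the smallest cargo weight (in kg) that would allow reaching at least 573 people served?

Need the lightest bundle worth ≥ 573.
jerry cans + rice sacks reaches 581 using 55 kg.
No combination under 55 kg hits 573.

55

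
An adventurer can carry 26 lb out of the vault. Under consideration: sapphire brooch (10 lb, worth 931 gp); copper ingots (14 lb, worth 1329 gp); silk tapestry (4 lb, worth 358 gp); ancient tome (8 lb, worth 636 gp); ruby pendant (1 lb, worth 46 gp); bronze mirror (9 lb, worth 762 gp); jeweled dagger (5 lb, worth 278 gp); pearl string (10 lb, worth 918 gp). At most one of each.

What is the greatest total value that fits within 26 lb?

2323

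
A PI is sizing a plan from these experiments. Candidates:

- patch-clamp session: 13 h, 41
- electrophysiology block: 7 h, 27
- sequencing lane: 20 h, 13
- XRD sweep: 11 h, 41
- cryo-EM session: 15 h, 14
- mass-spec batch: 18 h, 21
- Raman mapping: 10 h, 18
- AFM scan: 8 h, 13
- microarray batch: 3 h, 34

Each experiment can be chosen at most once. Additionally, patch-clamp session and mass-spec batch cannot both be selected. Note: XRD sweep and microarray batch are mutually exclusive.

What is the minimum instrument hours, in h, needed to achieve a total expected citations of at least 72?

Need the lightest bundle worth ≥ 72.
Taking patch-clamp session + microarray batch gives 75 (≥ 72) for 16 h.
Below 16 h the best achievable stays under 72.

16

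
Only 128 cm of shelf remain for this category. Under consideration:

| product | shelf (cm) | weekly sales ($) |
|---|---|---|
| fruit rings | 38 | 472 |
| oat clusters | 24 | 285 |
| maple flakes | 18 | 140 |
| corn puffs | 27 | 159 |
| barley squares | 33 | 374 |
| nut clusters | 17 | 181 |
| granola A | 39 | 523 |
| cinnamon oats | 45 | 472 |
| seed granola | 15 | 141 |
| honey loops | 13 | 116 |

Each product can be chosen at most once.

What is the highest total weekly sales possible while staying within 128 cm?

The ratio heuristic lands on fruit rings + oat clusters + nut clusters + granola A (1461) but leaves 10 cm idle.
Replace oat clusters with barley squares: the trade gains 89 net, giving 1550 at 127 cm.

1550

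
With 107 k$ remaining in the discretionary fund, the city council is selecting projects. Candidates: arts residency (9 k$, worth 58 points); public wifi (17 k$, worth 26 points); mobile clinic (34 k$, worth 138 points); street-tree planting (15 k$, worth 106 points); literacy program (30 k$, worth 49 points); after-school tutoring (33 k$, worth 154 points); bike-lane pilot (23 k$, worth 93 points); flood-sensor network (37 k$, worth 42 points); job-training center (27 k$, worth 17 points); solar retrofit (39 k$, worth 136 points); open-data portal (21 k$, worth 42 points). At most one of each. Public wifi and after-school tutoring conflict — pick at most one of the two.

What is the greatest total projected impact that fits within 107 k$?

491

Density check — street-tree planting 7.07, arts residency 6.44, after-school tutoring 4.67 are the best per k$.
Greedy by ratio would take arts residency + mobile clinic + street-tree planting + after-school tutoring: 91 k$ used, total 456.
Dropping arts residency frees 9 k$; slotting in bike-lane pilot (23 k$) lifts the total to 491 at 105 k$.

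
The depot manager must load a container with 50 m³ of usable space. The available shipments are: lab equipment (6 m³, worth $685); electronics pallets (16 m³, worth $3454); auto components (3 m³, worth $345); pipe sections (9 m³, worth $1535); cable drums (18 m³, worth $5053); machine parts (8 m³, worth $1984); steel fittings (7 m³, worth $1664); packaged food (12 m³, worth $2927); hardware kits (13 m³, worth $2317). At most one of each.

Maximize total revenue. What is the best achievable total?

Filling by ratio: auto components + cable drums + machine parts + steel fittings + packaged food for 11973, with 2 m³ left unused.
The 15 m³ tied up in auto components and packaged food is better spent on electronics pallets — total rises to 12155 (49 m³).
That's the maximum — no swap from here does better than 12155.

12155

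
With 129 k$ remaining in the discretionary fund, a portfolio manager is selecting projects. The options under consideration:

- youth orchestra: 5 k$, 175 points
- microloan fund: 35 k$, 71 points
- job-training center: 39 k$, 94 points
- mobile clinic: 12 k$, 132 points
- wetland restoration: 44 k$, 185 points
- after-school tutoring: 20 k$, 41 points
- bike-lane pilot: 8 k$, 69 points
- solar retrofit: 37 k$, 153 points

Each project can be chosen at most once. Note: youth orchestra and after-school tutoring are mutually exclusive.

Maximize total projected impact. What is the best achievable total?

714

Ranking by ratio (projected impact/k$): youth orchestra 35.00, mobile clinic 11.00, bike-lane pilot 8.62.
Best packing: youth orchestra + mobile clinic + wetland restoration + bike-lane pilot + solar retrofit — 106 k$, 714 total.
Nothing else feasible within 129 k$ beats 714.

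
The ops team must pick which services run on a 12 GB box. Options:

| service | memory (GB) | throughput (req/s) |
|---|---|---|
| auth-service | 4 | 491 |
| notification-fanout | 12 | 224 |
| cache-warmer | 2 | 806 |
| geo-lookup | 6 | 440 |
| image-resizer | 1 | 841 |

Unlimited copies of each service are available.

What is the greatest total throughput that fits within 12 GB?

10092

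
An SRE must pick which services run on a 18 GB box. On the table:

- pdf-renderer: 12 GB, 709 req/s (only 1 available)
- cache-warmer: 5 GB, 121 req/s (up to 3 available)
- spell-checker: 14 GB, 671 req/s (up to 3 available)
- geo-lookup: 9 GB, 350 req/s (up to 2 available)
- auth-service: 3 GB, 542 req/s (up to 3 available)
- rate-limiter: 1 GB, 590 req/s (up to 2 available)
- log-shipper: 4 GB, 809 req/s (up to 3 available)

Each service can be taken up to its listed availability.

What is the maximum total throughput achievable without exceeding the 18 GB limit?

The ratio ordering already packs tightly: auth-service + 2×rate-limiter + 3×log-shipper, 17 GB, 4149.

4149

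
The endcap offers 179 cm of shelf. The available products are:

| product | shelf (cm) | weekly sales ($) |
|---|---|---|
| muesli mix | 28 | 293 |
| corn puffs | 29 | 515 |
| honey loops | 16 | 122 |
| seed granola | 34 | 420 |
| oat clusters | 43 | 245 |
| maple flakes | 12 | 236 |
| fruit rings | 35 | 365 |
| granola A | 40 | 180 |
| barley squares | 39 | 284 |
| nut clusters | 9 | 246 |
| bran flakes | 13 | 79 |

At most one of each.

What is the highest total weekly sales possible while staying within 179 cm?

Density check — nut clusters 27.33, maple flakes 19.67, corn puffs 17.76, seed granola 12.35 are the best per cm.
Best packing: muesli mix + corn puffs + honey loops + seed granola + maple flakes + fruit rings + nut clusters + bran flakes — 176 cm, 2276 total.
Every other selection either busts 179 cm or fails to beat 2276.

2276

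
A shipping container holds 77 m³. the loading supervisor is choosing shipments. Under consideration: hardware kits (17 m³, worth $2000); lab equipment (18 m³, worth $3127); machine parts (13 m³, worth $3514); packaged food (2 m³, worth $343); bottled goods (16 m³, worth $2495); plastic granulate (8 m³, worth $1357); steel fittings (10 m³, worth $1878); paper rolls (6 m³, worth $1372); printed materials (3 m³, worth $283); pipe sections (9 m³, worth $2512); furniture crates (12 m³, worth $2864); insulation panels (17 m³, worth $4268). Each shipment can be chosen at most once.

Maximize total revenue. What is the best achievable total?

The ratio ordering already packs tightly: machine parts + packaged food + plastic granulate + steel fittings + paper rolls + pipe sections + furniture crates + insulation panels, 77 m³, 18108.
Every other selection either busts 77 m³ or fails to beat 18108.

18108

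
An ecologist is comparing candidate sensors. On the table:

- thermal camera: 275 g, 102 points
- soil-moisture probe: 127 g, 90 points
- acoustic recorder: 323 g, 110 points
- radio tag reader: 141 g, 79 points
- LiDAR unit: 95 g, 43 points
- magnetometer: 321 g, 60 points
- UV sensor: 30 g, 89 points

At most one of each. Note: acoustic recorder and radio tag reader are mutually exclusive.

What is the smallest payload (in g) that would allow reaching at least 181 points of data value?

Look for the lowest-payload combination reaching 181.
Taking soil-moisture probe + LiDAR unit + UV sensor gives 222 (≥ 181) for 252 g.
Any bundle with less than 252 g falls short of 181.

252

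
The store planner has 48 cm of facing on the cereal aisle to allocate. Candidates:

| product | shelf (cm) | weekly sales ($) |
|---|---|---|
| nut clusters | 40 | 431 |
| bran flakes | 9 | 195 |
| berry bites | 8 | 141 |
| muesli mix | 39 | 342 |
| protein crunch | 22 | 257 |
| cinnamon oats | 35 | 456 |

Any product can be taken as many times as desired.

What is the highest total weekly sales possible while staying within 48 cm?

Ranking by ratio (weekly sales/cm): bran flakes 21.67, berry bites 17.62, cinnamon oats 13.03.
Taking 5×bran flakes: 45 cm used, 975 in weekly sales.
Every other selection either busts 48 cm or fails to beat 975.

975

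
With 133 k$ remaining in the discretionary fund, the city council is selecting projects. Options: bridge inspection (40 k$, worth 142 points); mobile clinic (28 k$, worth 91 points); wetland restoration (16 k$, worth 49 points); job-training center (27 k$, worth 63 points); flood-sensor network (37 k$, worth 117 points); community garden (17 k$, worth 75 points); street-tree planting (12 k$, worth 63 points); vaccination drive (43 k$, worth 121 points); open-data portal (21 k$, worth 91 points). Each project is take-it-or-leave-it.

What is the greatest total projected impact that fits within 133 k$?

492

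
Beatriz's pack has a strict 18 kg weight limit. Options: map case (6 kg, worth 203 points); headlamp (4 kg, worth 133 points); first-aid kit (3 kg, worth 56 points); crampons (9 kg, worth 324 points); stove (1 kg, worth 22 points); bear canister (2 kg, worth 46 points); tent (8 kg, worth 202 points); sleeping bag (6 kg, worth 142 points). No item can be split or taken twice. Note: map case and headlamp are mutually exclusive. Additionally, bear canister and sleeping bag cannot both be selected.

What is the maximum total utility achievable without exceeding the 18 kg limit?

595

Taking map case + crampons + stove + bear canister: 18 kg used, 595 in utility.
The closest alternative, map case + first-aid kit + crampons, reaches only 583.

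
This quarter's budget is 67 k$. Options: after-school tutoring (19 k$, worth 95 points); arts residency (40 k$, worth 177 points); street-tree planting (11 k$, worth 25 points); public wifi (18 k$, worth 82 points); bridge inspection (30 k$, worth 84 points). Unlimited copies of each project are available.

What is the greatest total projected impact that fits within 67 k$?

297

A density-first pass picks 3×after-school tutoring — 285 at 57 k$.
Replace after-school tutoring with street-tree planting + public wifi: the trade gains 12 net, giving 297 at 67 k$.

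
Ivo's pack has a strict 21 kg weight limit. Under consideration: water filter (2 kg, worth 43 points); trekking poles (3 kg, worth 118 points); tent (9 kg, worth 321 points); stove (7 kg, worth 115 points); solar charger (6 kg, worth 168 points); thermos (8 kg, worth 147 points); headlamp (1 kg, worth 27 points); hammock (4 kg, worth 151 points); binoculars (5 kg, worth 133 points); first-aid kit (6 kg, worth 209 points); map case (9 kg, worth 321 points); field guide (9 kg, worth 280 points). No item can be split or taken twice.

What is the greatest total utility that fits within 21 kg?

Filling by ratio: water filter + trekking poles + tent + headlamp + hammock for 660, with 2 kg left unused.
Dropping water filter and headlamp and hammock frees 7 kg; slotting in map case (9 kg) lifts the total to 760 at 21 kg.
Runner-up water filter + tent + hammock + first-aid kit tops out at 724.

760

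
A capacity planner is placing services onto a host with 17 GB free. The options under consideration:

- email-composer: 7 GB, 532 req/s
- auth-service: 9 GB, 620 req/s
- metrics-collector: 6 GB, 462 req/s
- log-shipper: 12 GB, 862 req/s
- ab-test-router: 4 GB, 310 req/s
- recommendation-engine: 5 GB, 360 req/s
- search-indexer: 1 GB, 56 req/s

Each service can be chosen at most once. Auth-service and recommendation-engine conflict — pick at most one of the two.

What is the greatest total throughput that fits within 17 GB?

1304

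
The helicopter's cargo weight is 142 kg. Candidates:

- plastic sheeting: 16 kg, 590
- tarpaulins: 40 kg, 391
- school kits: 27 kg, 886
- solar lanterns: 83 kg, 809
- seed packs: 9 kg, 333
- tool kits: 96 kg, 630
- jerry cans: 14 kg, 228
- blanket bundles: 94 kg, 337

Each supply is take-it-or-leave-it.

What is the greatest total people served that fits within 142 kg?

Density check — seed packs 37.00, plastic sheeting 36.88, school kits 32.81, jerry cans 16.29 are the best per kg.
Taking the top-ratio supplies first gives plastic sheeting + tarpaulins + school kits + seed packs + jerry cans for 2428 (106 kg).
The 54 kg tied up in tarpaulins and jerry cans is better spent on solar lanterns — total rises to 2618 (135 kg).
Next best is plastic sheeting + school kits + solar lanterns + jerry cans at 2513 (140 kg) — short by 105.

2618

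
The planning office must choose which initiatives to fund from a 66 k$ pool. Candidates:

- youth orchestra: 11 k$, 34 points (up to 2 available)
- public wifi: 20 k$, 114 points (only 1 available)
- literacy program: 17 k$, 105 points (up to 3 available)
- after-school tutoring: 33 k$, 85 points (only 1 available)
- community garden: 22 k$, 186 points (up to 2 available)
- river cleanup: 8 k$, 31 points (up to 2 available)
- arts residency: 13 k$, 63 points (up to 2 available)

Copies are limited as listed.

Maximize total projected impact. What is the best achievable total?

486

Filling by ratio: literacy program + 2×community garden for 477, with 5 k$ left unused.
Dropping literacy program frees 17 k$; slotting in public wifi (20 k$) lifts the total to 486 at 64 k$.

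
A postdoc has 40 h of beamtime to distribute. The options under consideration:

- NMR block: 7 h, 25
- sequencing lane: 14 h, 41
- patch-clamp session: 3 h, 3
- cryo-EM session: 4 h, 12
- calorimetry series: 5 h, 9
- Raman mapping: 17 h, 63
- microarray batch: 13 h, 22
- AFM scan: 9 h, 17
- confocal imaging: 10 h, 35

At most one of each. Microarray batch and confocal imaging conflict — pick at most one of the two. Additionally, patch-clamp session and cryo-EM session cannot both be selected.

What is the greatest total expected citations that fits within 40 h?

135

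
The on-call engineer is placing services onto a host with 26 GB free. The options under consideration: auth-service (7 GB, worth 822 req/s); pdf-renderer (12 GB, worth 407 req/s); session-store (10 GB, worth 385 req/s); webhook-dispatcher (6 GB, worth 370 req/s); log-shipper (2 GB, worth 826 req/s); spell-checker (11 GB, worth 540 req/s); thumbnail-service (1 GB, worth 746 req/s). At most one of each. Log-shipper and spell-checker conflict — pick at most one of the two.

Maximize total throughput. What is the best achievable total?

3149

Best packing: auth-service + session-store + webhook-dispatcher + log-shipper + thumbnail-service — 26 GB, 3149 total.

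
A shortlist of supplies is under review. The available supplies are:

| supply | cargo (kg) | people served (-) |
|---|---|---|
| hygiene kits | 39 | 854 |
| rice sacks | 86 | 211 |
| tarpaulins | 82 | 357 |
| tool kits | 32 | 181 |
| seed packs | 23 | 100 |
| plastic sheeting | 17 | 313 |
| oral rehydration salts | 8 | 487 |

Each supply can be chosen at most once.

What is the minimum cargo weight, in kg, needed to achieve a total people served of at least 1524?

64

Look for the lowest-cargo combination reaching 1524.
hygiene kits + plastic sheeting + oral rehydration salts reaches 1654 using 64 kg.
No combination under 64 kg hits 1524.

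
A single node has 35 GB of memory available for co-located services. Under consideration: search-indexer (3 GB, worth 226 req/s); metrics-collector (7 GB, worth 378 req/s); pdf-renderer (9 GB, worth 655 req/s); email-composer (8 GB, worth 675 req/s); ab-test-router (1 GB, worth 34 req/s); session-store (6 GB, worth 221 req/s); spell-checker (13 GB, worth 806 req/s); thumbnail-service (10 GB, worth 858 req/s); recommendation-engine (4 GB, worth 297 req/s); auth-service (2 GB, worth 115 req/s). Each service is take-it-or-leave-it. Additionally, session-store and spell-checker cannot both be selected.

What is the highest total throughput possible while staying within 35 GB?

2745

Taking search-indexer + pdf-renderer + email-composer + ab-test-router + thumbnail-service + recommendation-engine: 35 GB used, 2745 in throughput.
Nothing else feasible within 35 GB beats 2745.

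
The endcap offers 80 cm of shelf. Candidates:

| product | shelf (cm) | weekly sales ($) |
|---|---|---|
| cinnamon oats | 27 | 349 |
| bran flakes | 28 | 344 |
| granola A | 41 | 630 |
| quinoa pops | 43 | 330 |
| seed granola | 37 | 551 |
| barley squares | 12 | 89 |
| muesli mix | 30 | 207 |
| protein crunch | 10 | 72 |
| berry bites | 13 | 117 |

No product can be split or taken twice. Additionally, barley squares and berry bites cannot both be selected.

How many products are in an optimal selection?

Optimal total is 1181.
For example granola A + seed granola achieves it, using 78 cm.
Every optimal selection uses 2 products.

2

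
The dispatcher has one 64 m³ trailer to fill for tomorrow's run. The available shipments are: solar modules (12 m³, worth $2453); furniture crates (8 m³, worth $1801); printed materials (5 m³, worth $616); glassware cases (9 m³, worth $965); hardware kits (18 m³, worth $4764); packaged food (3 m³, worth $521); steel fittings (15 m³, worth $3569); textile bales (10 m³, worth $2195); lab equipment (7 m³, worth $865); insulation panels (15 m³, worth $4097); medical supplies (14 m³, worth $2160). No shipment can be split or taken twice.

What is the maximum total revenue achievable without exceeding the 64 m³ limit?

Ranking by ratio (revenue/m³): insulation panels 273.13, hardware kits 264.67, steel fittings 237.93, furniture crates 225.12.
Greedy by ratio would take furniture crates + printed materials + hardware kits + packaged food + steel fittings + insulation panels: 64 m³ used, total 15368.
The 13 m³ tied up in furniture crates and printed materials is better spent on solar modules — total rises to 15404 (63 m³).
Every other selection either busts 64 m³ or fails to beat 15404.

15404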